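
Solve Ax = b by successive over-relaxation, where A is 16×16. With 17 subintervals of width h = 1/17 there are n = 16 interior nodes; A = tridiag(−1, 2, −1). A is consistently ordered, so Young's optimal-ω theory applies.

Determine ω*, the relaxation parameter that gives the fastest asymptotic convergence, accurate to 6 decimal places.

B_J for the 16×16 system has eigenvalues cos(kπ/17); ρ_J = cos(π/17) = 0.982973.
1 − cos²(π/17) = sin²(π/17) ⇒ √(1−ρ_J²) = sin(π/17) = 0.1837495.
ω* = 2 / (1 + 0.1837495) = 2 / 1.1837495 ≈ 1.689547.
ρ(B_{ω*}) = ω*−1 = 0.689547

ω* = 1.689547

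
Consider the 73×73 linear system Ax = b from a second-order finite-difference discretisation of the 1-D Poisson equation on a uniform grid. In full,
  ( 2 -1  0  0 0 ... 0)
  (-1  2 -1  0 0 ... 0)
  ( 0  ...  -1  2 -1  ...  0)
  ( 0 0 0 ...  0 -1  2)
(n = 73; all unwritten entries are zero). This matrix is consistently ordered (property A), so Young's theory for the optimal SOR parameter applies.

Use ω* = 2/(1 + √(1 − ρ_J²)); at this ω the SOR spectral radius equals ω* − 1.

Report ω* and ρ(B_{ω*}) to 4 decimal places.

B_J for the 73×73 system has eigenvalues cos(kπ/74); ρ_J = cos(π/74) = 0.9991.
root = sin(π/74) = 0.04244  (since 1−cos² = sin²).
Then 2/(1+√(1−ρ_J²)) = 2/(1+0.04244); ω* = 2/1.04244 = 1.9186.
[ρ_SOR] ω* − 1 = 0.9186.

ω* = 1.9186, ρ_SOR = 0.9186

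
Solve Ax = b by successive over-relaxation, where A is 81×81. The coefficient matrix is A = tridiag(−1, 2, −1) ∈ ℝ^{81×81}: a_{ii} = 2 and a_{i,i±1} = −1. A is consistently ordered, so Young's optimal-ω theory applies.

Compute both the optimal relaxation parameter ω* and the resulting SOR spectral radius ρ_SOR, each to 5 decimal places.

B_J for the 81×81 system has eigenvalues cos(kπ/82); ρ_J = cos(π/82) = 0.99927.
√(1−ρ_J²) simplifies to sin(π/82) = 0.038303.
Young: ω* = 2/(1+√(1−ρ_J²)) = 2/(1+0.038303) = 2/1.038303 = 1.92622.
ρ_SOR = ω* − 1 = 1.92622 − 1 = 0.92622.

ω* = 1.92622, ρ_SOR = 0.92622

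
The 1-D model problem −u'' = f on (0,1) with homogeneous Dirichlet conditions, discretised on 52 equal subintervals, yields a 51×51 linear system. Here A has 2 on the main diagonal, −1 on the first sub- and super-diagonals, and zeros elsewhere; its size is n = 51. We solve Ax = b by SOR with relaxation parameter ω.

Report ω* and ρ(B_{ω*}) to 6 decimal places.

B_J for the 51×51 system has eigenvalues cos(kπ/52); ρ_J = cos(π/52) = 0.998176.
√(1−ρ_J²) simplifies to sin(π/52) = 0.0603785.
Young: ω* = 2/(1+√(1−ρ_J²)) = 2/(1+0.0603785) = 2/1.0603785 = 1.886119.
ρ_SOR = ω* − 1 = 1.886119 − 1 = 0.886119.

ω* = 1.886119, ρ_SOR = 0.886119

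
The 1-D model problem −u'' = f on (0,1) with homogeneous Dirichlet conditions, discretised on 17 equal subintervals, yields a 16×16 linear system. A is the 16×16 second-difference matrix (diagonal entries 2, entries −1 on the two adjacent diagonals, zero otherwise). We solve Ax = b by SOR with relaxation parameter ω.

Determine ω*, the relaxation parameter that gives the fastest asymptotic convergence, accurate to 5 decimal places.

ω* = 1.68955

ρ_J = max_k |cos(kπ/17)| = cos(π/17) = 0.98297
1 − cos²(π/17) = sin²(π/17) ⇒ √(1−ρ_J²) = sin(π/17) = 0.183750.
[ω*] 2 ÷ (1 + 0.183750) = 2 ÷ 1.183750 = 1.68955.
ρ_SOR = ω* − 1 ≈ 0.68955.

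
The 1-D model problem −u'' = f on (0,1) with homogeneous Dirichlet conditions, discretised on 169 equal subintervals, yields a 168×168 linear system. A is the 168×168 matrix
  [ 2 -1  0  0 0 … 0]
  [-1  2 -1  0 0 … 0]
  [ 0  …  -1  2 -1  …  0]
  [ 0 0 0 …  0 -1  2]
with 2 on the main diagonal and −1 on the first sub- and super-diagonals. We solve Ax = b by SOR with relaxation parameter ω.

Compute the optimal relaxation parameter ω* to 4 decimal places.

spectrum of D⁻¹(L+U) = {cos(kπ/169) : 1≤k≤168}; ρ_J = cos(π/169) = 0.9998.
√(1−ρ_J²) simplifies to sin(π/169) = 0.01859.
ω* = 2/(1+0.01859) = 1.9635
[ρ_SOR] ω* − 1 = 0.9635.

ω* = 1.9635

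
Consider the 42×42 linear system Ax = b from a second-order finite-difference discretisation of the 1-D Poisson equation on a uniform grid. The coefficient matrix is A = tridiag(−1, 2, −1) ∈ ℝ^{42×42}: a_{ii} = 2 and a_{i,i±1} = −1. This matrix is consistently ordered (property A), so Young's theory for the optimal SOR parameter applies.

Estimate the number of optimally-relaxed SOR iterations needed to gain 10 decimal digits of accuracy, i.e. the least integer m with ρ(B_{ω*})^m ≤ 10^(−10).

m = 158

[ρ_J] n=42: ρ(B_J) = cos(π/(n+1)) = cos(π/43) = 0.9973323.
√(1 − cos²(π/43)) = sin(π/43) ≈ 0.0729953.
ω* = 2/(1 + 0.0729953) = 2/1.0729953 = 1.8639411.
Hence ρ(B_{ω*}) = 1.8639411 − 1 = 0.8639411.
(0.8639411)^m ≤ 10^{−10}  ⇒  m·ln(0.8639411) ≤ −10·ln10  ⇒  m ≥ 157.441  ⇒  m = 158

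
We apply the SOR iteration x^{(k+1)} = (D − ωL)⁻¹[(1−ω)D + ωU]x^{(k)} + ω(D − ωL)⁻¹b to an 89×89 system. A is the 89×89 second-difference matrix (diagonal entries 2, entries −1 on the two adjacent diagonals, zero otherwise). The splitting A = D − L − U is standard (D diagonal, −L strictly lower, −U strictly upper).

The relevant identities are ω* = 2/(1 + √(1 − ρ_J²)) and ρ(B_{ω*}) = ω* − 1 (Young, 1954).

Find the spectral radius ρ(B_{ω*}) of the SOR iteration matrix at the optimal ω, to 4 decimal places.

ρ_SOR = 0.9326

½·tridiag(1,0,1) at n=89: λ_k = cos(kπ/90); max |λ| at k=1 ⇒ ρ_J = cos(π/90) ≈ 0.9994.
1 − cos²(π/90) = sin²(π/90) ⇒ √(1−ρ_J²) = sin(π/90) = 0.03490.
So ω* = 2/1.03490 = 1.9326 (Young).
Hence ρ(B_{ω*}) = 1.9326 − 1 = 0.9326.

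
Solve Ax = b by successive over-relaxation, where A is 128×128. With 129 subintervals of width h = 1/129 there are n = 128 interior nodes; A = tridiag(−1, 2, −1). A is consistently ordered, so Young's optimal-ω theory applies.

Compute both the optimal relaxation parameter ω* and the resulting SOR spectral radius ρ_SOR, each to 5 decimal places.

ω* = 1.95246, ρ_SOR = 0.95246

With n=128, ρ(Jacobi) = cos(π/129) = 0.99970.
√(1 − cos²(π/129)) = sin(π/129) ≈ 0.024351.
Then 2/(1+√(1−ρ_J²)) = 2/(1+0.024351); ω* = 2/1.024351 = 1.95246.
Hence ρ(B_{ω*}) = 1.95246 − 1 = 0.95246.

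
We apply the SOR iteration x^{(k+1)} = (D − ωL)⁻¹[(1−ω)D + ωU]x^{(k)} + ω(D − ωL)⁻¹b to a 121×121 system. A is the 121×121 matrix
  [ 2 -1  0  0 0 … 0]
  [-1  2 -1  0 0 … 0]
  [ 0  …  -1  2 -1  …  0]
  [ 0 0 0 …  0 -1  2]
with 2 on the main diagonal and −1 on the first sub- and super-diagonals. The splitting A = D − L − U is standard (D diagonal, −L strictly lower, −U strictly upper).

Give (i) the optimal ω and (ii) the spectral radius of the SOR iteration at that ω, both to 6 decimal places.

ω* = 1.949797, ρ_SOR = 0.949797

n=121: λ(B_J) = 1 − λ(A)/2 = cos(kπ/122); k=1 gives ρ_J = 0.999668.
1 − cos²(π/122) = sin²(π/122) ⇒ √(1−ρ_J²) = sin(π/122) = 0.0257479.
ω* = 2/(1 + 0.0257479) = 2/1.0257479 = 1.949797.
[ρ_SOR] ω* − 1 = 0.949797.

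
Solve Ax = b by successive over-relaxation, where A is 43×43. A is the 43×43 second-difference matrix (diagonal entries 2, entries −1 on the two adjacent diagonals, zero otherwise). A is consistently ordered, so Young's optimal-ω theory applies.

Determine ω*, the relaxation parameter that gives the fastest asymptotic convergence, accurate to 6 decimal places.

ω* = 1.866822

B_J for the 43×43 system has eigenvalues cos(kπ/44); ρ_J = cos(π/44) = 0.997452.
1 − cos²(π/44) = sin²(π/44) ⇒ √(1−ρ_J²) = sin(π/44) = 0.0713392.
ω* = 2 / (1 + 0.0713392) = 2 / 1.0713392 ≈ 1.866822.
At ω = 1.866822 every |λ(B_ω)| = ω−1, so ρ_SOR = 0.866822.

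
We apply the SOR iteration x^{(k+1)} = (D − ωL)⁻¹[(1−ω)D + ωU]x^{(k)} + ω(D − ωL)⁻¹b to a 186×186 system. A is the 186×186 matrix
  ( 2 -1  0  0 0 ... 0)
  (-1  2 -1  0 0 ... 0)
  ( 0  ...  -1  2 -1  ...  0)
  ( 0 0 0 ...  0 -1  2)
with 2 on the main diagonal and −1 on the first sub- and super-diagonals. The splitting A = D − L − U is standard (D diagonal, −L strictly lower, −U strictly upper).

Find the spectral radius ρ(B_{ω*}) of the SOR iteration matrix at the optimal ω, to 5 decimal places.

ρ_SOR = 0.96696

½·tridiag(1,0,1) at n=186: λ_k = cos(kπ/187); max |λ| at k=1 ⇒ ρ_J = cos(π/187) ≈ 0.99986.
root = sin(π/187) = 0.016799  (since 1−cos² = sin²).
Young: ω* = 2/(1+√(1−ρ_J²)) = 2/(1+0.016799) = 2/1.016799 = 1.96696.
and ρ(B_{ω*}) = 1.96696 − 1 = 0.96696.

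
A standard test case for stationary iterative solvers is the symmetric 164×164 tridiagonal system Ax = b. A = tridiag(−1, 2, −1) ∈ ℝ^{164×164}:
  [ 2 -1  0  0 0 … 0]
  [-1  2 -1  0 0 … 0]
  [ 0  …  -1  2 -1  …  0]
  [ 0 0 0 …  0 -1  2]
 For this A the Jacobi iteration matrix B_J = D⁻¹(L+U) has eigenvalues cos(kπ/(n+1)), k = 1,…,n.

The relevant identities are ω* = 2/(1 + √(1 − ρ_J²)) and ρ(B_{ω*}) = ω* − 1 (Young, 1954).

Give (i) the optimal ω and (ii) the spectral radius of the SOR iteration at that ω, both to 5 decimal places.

ω* = 1.96263, ρ_SOR = 0.96263

½·tridiag(1,0,1) at n=164: λ_k = cos(kπ/165); max |λ| at k=1 ⇒ ρ_J = cos(π/165) ≈ 0.99982.
√(1 − cos²(π/165)) = sin(π/165) ≈ 0.019039.
So ω* = 2/1.019039 = 1.96263 (Young).
ρ_SOR = ω* − 1 ≈ 0.96263.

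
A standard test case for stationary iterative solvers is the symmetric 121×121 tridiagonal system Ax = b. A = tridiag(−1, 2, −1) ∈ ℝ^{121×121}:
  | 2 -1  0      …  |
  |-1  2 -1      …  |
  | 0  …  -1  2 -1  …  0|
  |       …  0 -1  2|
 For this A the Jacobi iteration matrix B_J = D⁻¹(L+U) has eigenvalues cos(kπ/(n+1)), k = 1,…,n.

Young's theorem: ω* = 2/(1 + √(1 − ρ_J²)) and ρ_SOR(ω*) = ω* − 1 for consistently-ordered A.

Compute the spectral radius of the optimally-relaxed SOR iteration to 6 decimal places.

[ρ_J] n=121: ρ(B_J) = cos(π/(n+1)) = cos(π/122) = 0.999668.
√(1−ρ_J²) = |sin(π/122)| = 0.0257479
[ω*] 2 ÷ (1 + 0.0257479) = 2 ÷ 1.0257479 = 1.949797.
ρ_SOR = ω* − 1 = 1.949797 − 1 = 0.949797.

ρ_SOR = 0.949797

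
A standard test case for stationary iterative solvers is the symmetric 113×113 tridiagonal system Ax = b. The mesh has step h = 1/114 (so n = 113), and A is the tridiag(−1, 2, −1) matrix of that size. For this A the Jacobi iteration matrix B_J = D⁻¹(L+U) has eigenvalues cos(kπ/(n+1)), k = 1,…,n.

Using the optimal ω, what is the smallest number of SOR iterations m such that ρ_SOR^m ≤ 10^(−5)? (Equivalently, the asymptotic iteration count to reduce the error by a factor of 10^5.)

ρ_J = max_k |cos(kπ/114)| = cos(π/114) = 0.9996203
√(1−ρ_J²) simplifies to sin(π/114) = 0.0275543.
ω* = 2/(1 + 0.0275543) = 2/1.0275543 = 1.9463692.
[ρ_SOR] ω* − 1 = 0.9463692.
5·ln10 = 11.5129; −ln(0.9463692) = 0.0551225; m = ⌈11.5129/0.0551225⌉ = ⌈208.860⌉ = 209.

m = 209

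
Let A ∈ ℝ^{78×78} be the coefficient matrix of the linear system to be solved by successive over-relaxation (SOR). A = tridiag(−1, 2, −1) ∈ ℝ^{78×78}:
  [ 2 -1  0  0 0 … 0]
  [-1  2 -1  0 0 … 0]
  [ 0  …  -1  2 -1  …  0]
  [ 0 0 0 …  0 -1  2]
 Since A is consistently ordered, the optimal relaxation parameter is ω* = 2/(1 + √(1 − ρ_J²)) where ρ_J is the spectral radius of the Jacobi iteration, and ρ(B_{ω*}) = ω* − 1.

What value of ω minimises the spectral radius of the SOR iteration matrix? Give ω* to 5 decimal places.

ω* = 1.92353

spectrum of D⁻¹(L+U) = {cos(kπ/79) : 1≤k≤78}; ρ_J = cos(π/79) = 0.99921.
√(1−ρ_J²) = |sin(π/79)| = 0.039757
ω* = 2/(1+0.039757) = 1.92353
At ω = 1.92353 every |λ(B_ω)| = ω−1, so ρ_SOR = 0.92353.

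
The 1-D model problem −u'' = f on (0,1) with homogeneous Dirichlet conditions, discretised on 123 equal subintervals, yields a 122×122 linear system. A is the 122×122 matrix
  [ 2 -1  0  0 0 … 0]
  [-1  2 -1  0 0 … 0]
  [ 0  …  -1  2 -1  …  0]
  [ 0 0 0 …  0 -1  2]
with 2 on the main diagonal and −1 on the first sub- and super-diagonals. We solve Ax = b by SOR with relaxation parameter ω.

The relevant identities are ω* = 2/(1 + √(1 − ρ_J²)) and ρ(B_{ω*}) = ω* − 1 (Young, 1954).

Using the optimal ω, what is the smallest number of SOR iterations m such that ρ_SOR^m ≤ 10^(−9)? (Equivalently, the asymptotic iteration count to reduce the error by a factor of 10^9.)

spectrum of D⁻¹(L+U) = {cos(kπ/123) : 1≤k≤122}; ρ_J = cos(π/123) = 0.9996738.
√(1−ρ_J²) simplifies to sin(π/123) = 0.0255386.
[ω*] 2 ÷ (1 + 0.0255386) = 2 ÷ 1.0255386 = 1.9501948.
ρ(B_{ω*}) = ω*−1 = 0.9501948
(0.9501948)^m ≤ 10^{−9}  ⇒  m·ln(0.9501948) ≤ −9·ln10  ⇒  m ≥ 405.637  ⇒  m = 406

m = 406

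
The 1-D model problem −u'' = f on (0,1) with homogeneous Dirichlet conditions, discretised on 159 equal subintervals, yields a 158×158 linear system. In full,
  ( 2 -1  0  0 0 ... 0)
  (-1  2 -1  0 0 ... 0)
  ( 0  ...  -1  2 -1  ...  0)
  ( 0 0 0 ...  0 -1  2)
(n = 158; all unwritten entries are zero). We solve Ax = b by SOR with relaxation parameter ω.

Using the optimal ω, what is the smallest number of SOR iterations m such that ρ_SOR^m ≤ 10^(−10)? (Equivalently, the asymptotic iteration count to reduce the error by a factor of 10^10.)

B_J for the 158×158 system has eigenvalues cos(kπ/159); ρ_J = cos(π/159) = 0.9998048.
√(1−ρ_J²) = |sin(π/159)| = 0.0197572
Then 2/(1+√(1−ρ_J²)) = 2/(1+0.0197572); ω* = 2/1.0197572 = 1.9612512.
[ρ_SOR] ω* − 1 = 0.9612512.
Need (0.9612512)^m ≤ 10^(−10): m ≥ 10·ln10/|ln 0.9612512| = 23.0259/0.0395195 = 582.647 ⇒ m = 583.

m = 583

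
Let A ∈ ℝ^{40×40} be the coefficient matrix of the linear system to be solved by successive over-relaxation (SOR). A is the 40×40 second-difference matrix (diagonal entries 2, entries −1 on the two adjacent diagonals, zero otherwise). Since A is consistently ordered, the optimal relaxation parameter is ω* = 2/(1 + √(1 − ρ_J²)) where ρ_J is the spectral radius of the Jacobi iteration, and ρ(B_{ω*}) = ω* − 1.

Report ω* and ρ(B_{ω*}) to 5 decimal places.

ρ_J = max_k |cos(kπ/41)| = cos(π/41) = 0.99707
√(1 − cos²(π/41)) = sin(π/41) ≈ 0.076549.
So ω* = 2/1.076549 = 1.85779 (Young).
and ρ(B_{ω*}) = 1.85779 − 1 = 0.85779.

ω* = 1.85779, ρ_SOR = 0.85779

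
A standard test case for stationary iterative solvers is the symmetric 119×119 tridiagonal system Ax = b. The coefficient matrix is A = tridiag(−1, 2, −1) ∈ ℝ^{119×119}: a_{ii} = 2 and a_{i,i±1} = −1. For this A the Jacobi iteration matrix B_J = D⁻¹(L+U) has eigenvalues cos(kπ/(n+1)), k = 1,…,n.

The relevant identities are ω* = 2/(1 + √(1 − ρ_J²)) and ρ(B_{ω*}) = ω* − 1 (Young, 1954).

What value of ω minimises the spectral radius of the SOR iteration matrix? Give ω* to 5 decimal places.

ω* = 1.94898

spectrum of D⁻¹(L+U) = {cos(kπ/120) : 1≤k≤119}; ρ_J = cos(π/120) = 0.99966.
√(1−ρ_J²) simplifies to sin(π/120) = 0.026177.
ω* = 2/(1+0.026177) = 1.94898
ρ_SOR = ω* − 1 ≈ 0.94898.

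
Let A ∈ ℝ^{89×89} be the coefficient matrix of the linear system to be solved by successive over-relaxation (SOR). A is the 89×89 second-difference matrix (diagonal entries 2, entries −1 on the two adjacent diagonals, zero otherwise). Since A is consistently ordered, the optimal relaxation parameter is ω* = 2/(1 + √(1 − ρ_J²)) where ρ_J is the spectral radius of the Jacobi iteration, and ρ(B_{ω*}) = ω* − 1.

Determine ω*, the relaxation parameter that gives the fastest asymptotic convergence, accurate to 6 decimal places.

ω* = 1.932555

B_J for the 89×89 system has eigenvalues cos(kπ/90); ρ_J = cos(π/90) = 0.999391.
root = sin(π/90) = 0.0348995  (since 1−cos² = sin²).
ω* = 2 / (1 + 0.0348995) = 2 / 1.0348995 ≈ 1.932555.
ρ_SOR = ω* − 1 ≈ 0.932555.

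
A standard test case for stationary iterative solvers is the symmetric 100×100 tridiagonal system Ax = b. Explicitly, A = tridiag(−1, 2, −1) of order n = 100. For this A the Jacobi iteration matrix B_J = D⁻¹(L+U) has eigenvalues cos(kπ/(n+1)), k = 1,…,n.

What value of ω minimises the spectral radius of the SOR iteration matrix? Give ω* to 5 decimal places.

ω* = 1.93968

ρ_J = max_k |cos(kπ/101)| = cos(π/101) = 0.99952
√(1 − cos²(π/101)) = sin(π/101) ≈ 0.031100.
ω* = 2/(1+0.031100) = 1.93968
ρ_SOR = ω* − 1 ≈ 0.93968.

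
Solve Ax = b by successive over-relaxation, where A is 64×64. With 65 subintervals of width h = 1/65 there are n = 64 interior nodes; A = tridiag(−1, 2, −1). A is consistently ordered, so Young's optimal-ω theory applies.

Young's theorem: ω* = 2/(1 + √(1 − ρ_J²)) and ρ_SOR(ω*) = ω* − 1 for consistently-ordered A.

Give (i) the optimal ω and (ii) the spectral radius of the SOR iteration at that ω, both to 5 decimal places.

ω* = 1.90783, ρ_SOR = 0.90783

B_J for the 64×64 system has eigenvalues cos(kπ/65); ρ_J = cos(π/65) = 0.99883.
1 − cos²(π/65) = sin²(π/65) ⇒ √(1−ρ_J²) = sin(π/65) = 0.048313.
Young: ω* = 2/(1+√(1−ρ_J²)) = 2/(1+0.048313) = 2/1.048313 = 1.90783.
[ρ_SOR] ω* − 1 = 0.90783.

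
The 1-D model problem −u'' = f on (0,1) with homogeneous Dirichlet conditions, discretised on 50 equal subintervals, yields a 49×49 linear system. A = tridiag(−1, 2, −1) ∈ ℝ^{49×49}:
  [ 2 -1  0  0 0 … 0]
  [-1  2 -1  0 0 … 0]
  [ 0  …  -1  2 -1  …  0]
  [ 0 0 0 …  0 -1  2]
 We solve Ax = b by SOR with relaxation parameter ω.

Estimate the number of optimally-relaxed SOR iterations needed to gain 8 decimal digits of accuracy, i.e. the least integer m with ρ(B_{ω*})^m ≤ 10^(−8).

m = 147

½·tridiag(1,0,1) at n=49: λ_k = cos(kπ/50); max |λ| at k=1 ⇒ ρ_J = cos(π/50) ≈ 0.9980267.
root = sin(π/50) = 0.0627905  (since 1−cos² = sin²).
ω* = 2/(1+0.0627905) = 1.8818384
ρ_SOR = ω* − 1 = 1.8818384 − 1 = 0.8818384.
For 8 digits: m = 8·ln10 / (−ln 0.8818384) = 18.4207/0.125746 = 146.491; round up → m = 147.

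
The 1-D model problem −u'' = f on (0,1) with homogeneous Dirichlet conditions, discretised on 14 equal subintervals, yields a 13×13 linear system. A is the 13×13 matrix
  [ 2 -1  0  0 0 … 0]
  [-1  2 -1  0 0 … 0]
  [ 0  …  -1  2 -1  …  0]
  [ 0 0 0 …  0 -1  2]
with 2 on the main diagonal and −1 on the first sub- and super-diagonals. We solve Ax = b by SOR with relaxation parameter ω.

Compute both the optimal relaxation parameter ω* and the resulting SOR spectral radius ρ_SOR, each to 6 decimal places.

ω* = 1.635964, ρ_SOR = 0.635964

spectrum of D⁻¹(L+U) = {cos(kπ/14) : 1≤k≤13}; ρ_J = cos(π/14) = 0.974928.
√(1−ρ_J²) simplifies to sin(π/14) = 0.2225209.
So ω* = 2/1.2225209 = 1.635964 (Young).
and ρ(B_{ω*}) = 1.635964 − 1 = 0.635964.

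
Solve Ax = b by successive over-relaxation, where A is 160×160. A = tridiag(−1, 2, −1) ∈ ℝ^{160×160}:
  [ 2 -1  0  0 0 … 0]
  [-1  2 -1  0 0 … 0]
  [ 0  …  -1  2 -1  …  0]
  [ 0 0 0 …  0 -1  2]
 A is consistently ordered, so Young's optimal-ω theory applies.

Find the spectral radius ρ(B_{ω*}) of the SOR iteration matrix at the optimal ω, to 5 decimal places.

ρ_SOR = 0.96172

n=160: λ(B_J) = 1 − λ(A)/2 = cos(kπ/161); k=1 gives ρ_J = 0.99981.
root = sin(π/161) = 0.019512  (since 1−cos² = sin²).
[ω*] 2 ÷ (1 + 0.019512) = 2 ÷ 1.019512 = 1.96172.
and ρ(B_{ω*}) = 1.96172 − 1 = 0.96172.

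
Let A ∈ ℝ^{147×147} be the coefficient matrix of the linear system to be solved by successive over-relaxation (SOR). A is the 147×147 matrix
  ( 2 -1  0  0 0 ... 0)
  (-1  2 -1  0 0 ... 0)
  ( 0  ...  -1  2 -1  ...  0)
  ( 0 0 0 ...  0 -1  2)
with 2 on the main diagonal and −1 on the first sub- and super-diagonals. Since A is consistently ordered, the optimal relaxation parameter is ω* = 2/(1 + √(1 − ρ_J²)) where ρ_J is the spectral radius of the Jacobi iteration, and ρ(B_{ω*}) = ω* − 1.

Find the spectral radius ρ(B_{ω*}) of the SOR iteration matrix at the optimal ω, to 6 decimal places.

spectrum of D⁻¹(L+U) = {cos(kπ/148) : 1≤k≤147}; ρ_J = cos(π/148) = 0.999775.
√(1 − cos²(π/148)) = sin(π/148) ≈ 0.0212254.
ω* = 2 / (1 + 0.0212254) = 2 / 1.0212254 ≈ 1.958432.
ρ(B_{ω*}) = ω*−1 = 0.958432

ρ_SOR = 0.958432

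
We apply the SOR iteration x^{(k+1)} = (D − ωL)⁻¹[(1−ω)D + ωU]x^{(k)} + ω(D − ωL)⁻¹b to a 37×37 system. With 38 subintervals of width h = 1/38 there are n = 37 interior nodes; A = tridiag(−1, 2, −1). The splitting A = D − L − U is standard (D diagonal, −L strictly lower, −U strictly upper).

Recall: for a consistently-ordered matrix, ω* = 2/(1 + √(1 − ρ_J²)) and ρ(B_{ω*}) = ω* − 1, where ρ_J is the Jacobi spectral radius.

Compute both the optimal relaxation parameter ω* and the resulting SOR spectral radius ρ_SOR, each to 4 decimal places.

ω* = 1.8474, ρ_SOR = 0.8474

spectrum of D⁻¹(L+U) = {cos(kπ/38) : 1≤k≤37}; ρ_J = cos(π/38) = 0.9966.
√(1 − cos²(π/38)) = sin(π/38) ≈ 0.08258.
ω* = 2/(1 + 0.08258) = 2/1.08258 = 1.8474.
ρ_SOR = ω* − 1 ≈ 0.8474.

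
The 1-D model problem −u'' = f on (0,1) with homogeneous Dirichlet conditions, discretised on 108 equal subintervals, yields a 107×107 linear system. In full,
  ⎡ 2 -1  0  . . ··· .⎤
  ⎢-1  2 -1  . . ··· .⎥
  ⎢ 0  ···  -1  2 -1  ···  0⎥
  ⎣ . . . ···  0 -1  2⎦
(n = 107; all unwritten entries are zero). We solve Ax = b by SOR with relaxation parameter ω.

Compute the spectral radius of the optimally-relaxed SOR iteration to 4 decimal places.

ρ_SOR = 0.9435

ρ_J = max_k |cos(kπ/108)| = cos(π/108) = 0.9996
√(1−ρ_J²) simplifies to sin(π/108) = 0.02908.
Then 2/(1+√(1−ρ_J²)) = 2/(1+0.02908); ω* = 2/1.02908 = 1.9435.
and ρ(B_{ω*}) = 1.9435 − 1 = 0.9435.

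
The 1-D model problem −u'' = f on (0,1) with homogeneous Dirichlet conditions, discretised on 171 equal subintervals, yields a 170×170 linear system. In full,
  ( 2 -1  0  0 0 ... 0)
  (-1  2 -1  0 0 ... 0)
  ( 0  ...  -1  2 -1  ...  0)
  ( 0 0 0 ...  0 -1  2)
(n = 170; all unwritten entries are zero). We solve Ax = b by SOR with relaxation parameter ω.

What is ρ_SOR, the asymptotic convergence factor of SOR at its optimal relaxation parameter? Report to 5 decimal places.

spectrum of D⁻¹(L+U) = {cos(kπ/171) : 1≤k≤170}; ρ_J = cos(π/171) = 0.99983.
√(1 − cos²(π/171)) = sin(π/171) ≈ 0.018371.
ω* = 2/(1+0.018371) = 1.96392
ρ(B_{ω*}) = ω*−1 = 0.96392

ρ_SOR = 0.96392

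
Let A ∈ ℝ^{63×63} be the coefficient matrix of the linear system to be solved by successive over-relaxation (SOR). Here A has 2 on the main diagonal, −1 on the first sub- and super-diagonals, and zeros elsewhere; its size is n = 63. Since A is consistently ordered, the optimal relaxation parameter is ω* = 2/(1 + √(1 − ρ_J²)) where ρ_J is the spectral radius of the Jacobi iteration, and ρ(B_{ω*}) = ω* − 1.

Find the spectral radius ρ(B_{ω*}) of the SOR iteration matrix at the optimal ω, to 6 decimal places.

ρ_J = max_k |cos(kπ/64)| = cos(π/64) = 0.998795
√(1−ρ_J²) simplifies to sin(π/64) = 0.0490677.
Then 2/(1+√(1−ρ_J²)) = 2/(1+0.0490677); ω* = 2/1.0490677 = 1.906455.
ρ_SOR = ω* − 1 ≈ 0.906455.

ρ_SOR = 0.906455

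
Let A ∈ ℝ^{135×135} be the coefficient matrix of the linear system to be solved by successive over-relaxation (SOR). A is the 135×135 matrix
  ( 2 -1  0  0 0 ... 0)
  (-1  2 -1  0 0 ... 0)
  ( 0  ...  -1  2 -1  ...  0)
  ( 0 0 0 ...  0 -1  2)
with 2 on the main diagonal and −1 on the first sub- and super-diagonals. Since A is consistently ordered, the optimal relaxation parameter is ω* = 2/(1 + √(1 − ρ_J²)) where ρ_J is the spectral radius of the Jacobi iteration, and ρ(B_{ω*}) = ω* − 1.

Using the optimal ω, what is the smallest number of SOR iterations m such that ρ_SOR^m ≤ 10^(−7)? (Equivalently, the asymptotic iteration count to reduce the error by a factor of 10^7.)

With n=135, ρ(Jacobi) = cos(π/136) = 0.9997332.
root = sin(π/136) = 0.0230979  (since 1−cos² = sin²).
ω* = 2 / (1 + 0.0230979) = 2 / 1.0230979 ≈ 1.9548471.
ρ_SOR = ω* − 1 = 1.9548471 − 1 = 0.9548471.
ρ_SOR^m ≤ 10^(−7) ⇔ m ≥ 7·ln10/(−ln 0.9548471) = 16.1181/0.0462041 = 348.846; m = ⌈348.846⌉ = 349.

m = 349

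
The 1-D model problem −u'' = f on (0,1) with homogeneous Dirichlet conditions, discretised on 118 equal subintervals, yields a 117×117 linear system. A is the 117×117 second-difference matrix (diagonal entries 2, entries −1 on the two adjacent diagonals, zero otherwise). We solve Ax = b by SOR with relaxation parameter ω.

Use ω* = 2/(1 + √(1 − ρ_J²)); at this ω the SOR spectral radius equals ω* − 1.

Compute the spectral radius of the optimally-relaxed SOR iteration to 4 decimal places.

ρ_SOR = 0.9481

ρ_J = max_k |cos(kπ/118)| = cos(π/118) = 0.9996
1 − cos²(π/118) = sin²(π/118) ⇒ √(1−ρ_J²) = sin(π/118) = 0.02662.
ω* = 2/(1+0.02662) = 1.9481
ρ_SOR = ω* − 1 = 1.9481 − 1 = 0.9481.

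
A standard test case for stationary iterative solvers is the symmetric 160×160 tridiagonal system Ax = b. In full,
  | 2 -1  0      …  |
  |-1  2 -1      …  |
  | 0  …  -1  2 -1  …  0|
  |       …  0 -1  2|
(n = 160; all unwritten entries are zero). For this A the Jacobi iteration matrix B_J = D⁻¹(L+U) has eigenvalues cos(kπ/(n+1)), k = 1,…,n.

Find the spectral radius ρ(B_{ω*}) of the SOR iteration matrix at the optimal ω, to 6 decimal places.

[ρ_J] n=160: ρ(B_J) = cos(π/(n+1)) = cos(π/161) = 0.999810.
root = sin(π/161) = 0.0195118  (since 1−cos² = sin²).
ω* = 2 / (1 + 0.0195118) = 2 / 1.0195118 ≈ 1.961723.
Hence ρ(B_{ω*}) = 1.961723 − 1 = 0.961723.

ρ_SOR = 0.961723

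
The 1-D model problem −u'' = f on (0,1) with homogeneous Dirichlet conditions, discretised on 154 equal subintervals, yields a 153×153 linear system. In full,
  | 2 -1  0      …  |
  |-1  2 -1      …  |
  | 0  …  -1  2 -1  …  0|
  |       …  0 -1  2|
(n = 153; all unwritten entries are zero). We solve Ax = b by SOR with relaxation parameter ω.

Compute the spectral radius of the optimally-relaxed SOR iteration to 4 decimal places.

ρ_SOR = 0.9600

spectrum of D⁻¹(L+U) = {cos(kπ/154) : 1≤k≤153}; ρ_J = cos(π/154) = 0.9998.
√(1−ρ_J²) = |sin(π/154)| = 0.02040
Young: ω* = 2/(1+√(1−ρ_J²)) = 2/(1+0.02040) = 2/1.02040 = 1.9600.
and ρ(B_{ω*}) = 1.9600 − 1 = 0.9600.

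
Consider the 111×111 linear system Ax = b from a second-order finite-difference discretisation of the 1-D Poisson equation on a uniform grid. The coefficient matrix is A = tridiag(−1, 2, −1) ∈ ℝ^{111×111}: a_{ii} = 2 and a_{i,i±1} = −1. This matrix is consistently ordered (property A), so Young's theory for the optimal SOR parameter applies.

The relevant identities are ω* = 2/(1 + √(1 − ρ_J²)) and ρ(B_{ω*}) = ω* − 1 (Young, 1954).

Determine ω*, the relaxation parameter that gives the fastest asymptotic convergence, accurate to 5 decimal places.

ω* = 1.94544

n=111: λ(B_J) = 1 − λ(A)/2 = cos(kπ/112); k=1 gives ρ_J = 0.99961.
√(1 − cos²(π/112)) = sin(π/112) ≈ 0.028046.
ω* = 2 / (1 + 0.028046) = 2 / 1.028046 ≈ 1.94544.
ρ_SOR = ω* − 1 = 1.94544 − 1 = 0.94544.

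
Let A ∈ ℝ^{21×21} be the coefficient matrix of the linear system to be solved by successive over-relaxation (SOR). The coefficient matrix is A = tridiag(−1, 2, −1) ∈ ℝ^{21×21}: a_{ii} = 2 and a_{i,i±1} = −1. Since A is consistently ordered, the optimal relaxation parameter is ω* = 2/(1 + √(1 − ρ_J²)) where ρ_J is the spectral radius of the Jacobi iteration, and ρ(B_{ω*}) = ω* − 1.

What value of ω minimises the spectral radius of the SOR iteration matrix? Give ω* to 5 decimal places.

With n=21, ρ(Jacobi) = cos(π/22) = 0.98982.
√(1−ρ_J²) = |sin(π/22)| = 0.142315
[ω*] 2 ÷ (1 + 0.142315) = 2 ÷ 1.142315 = 1.75083.
[ρ_SOR] ω* − 1 = 0.75083.

ω* = 1.75083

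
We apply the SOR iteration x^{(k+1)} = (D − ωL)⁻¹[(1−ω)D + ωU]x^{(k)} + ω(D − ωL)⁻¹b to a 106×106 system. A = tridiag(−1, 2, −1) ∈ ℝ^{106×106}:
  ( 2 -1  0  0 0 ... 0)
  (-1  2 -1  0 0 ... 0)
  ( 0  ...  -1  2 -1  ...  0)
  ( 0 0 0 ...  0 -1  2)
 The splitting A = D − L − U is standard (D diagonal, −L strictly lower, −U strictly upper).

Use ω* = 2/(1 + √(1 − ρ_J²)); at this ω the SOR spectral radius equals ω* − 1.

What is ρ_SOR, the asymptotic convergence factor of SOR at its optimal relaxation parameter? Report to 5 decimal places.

ρ_SOR = 0.94296

With n=106, ρ(Jacobi) = cos(π/107) = 0.99957.
√(1−ρ_J²) = |sin(π/107)| = 0.029356
ω* = 2 / (1 + 0.029356) = 2 / 1.029356 ≈ 1.94296.
Hence ρ(B_{ω*}) = 1.94296 − 1 = 0.94296.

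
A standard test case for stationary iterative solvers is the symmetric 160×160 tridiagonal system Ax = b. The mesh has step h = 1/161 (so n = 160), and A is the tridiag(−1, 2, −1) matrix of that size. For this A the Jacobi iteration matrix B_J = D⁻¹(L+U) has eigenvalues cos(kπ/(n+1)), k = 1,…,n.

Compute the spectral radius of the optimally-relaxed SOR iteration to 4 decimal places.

ρ_SOR = 0.9617

With n=160, ρ(Jacobi) = cos(π/161) = 0.9998.
1 − cos²(π/161) = sin²(π/161) ⇒ √(1−ρ_J²) = sin(π/161) = 0.01951.
ω* = 2/(1 + 0.01951) = 2/1.01951 = 1.9617.
ρ_SOR = ω* − 1 = 1.9617 − 1 = 0.9617.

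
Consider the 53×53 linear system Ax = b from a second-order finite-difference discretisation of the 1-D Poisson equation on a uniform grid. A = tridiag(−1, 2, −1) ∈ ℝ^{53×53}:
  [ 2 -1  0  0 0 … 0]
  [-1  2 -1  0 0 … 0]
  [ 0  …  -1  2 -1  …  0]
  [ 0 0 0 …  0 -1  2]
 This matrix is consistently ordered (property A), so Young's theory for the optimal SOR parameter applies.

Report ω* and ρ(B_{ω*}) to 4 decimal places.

With n=53, ρ(Jacobi) = cos(π/54) = 0.9983.
root = sin(π/54) = 0.05814  (since 1−cos² = sin²).
So ω* = 2/1.05814 = 1.8901 (Young).
ρ_SOR = ω* − 1 = 1.8901 − 1 = 0.8901.

ω* = 1.8901, ρ_SOR = 0.8901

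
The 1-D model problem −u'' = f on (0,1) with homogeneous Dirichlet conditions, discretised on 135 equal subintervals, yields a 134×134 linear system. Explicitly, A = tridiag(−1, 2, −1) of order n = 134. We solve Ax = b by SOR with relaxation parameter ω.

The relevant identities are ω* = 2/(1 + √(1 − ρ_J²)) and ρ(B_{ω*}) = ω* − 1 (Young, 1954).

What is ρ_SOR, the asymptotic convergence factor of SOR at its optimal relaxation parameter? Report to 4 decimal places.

[ρ_J] n=134: ρ(B_J) = cos(π/(n+1)) = cos(π/135) = 0.9997.
√(1−ρ_J²) simplifies to sin(π/135) = 0.02327.
Then 2/(1+√(1−ρ_J²)) = 2/(1+0.02327); ω* = 2/1.02327 = 1.9545.
ρ_SOR = ω* − 1 = 1.9545 − 1 = 0.9545.

ρ_SOR = 0.9545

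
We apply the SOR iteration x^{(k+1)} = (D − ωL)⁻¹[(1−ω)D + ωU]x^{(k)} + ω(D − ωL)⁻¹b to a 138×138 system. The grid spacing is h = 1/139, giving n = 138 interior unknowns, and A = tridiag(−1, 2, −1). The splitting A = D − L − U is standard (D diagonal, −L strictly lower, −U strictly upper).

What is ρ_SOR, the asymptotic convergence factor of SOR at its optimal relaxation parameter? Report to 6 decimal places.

½·tridiag(1,0,1) at n=138: λ_k = cos(kπ/139); max |λ| at k=1 ⇒ ρ_J = cos(π/139) ≈ 0.999745.
root = sin(π/139) = 0.0225995  (since 1−cos² = sin²).
Then 2/(1+√(1−ρ_J²)) = 2/(1+0.0225995); ω* = 2/1.0225995 = 1.955800.
ρ_SOR = ω* − 1 = 1.955800 − 1 = 0.955800.

ρ_SOR = 0.955800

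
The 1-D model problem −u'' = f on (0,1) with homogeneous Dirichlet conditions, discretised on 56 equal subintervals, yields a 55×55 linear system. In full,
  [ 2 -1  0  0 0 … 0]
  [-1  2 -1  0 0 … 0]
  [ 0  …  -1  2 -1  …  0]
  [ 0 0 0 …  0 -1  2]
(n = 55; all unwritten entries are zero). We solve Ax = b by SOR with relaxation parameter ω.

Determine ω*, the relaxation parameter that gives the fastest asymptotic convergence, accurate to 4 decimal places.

n=55: λ(B_J) = 1 − λ(A)/2 = cos(kπ/56); k=1 gives ρ_J = 0.9984.
√(1 − cos²(π/56)) = sin(π/56) ≈ 0.05607.
Then 2/(1+√(1−ρ_J²)) = 2/(1+0.05607); ω* = 2/1.05607 = 1.8938.
At ω = 1.8938 every |λ(B_ω)| = ω−1, so ρ_SOR = 0.8938.

ω* = 1.8938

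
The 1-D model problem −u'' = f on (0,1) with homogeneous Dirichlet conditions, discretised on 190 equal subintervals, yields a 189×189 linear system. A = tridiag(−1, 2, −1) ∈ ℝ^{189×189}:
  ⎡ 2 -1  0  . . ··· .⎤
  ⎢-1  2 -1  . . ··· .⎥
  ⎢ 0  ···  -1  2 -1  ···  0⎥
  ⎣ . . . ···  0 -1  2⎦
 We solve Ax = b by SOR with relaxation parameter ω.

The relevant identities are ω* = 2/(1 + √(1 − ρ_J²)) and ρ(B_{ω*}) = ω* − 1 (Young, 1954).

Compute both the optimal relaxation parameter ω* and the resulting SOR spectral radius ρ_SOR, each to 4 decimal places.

B_J for the 189×189 system has eigenvalues cos(kπ/190); ρ_J = cos(π/190) = 0.9999.
√(1 − cos²(π/190)) = sin(π/190) ≈ 0.01653.
So ω* = 2/1.01653 = 1.9675 (Young).
[ρ_SOR] ω* − 1 = 0.9675.

ω* = 1.9675, ρ_SOR = 0.9675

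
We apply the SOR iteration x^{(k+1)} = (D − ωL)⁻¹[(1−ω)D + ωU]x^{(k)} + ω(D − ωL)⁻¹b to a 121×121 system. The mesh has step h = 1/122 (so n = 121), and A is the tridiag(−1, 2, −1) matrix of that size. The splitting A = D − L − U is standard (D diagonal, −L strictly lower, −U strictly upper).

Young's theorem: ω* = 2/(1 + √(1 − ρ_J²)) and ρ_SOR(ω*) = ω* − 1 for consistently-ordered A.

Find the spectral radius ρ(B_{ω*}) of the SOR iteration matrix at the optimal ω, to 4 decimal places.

ρ_SOR = 0.9498

½·tridiag(1,0,1) at n=121: λ_k = cos(kπ/122); max |λ| at k=1 ⇒ ρ_J = cos(π/122) ≈ 0.9997.
root = sin(π/122) = 0.02575  (since 1−cos² = sin²).
Then 2/(1+√(1−ρ_J²)) = 2/(1+0.02575); ω* = 2/1.02575 = 1.9498.
[ρ_SOR] ω* − 1 = 0.9498.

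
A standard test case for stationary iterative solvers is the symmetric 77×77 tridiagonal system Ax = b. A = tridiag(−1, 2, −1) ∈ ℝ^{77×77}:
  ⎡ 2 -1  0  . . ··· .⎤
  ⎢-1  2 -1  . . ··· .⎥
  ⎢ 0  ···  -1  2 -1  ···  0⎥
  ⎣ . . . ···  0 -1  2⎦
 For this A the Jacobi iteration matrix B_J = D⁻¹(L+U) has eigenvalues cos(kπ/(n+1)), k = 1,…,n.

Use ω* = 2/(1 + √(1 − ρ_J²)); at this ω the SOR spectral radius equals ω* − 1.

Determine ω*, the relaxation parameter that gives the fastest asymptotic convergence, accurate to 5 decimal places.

[ρ_J] n=77: ρ(B_J) = cos(π/(n+1)) = cos(π/78) = 0.99919.
root = sin(π/78) = 0.040266  (since 1−cos² = sin²).
ω* = 2/(1 + 0.040266) = 2/1.040266 = 1.92259.
Hence ρ(B_{ω*}) = 1.92259 − 1 = 0.92259.

ω* = 1.92259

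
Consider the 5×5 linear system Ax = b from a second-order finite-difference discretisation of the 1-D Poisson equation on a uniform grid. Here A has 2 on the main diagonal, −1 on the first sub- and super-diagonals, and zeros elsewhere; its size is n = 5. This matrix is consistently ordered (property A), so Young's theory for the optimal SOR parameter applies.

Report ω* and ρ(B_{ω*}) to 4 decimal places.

ω* = 1.3333, ρ_SOR = 0.3333

With n=5, ρ(Jacobi) = cos(π/6) = 0.8660.
√(1−ρ_J²) = |sin(π/6)| = 0.50000
ω* = 2/(1+0.50000) = 1.3333
Hence ρ(B_{ω*}) = 1.3333 − 1 = 0.3333.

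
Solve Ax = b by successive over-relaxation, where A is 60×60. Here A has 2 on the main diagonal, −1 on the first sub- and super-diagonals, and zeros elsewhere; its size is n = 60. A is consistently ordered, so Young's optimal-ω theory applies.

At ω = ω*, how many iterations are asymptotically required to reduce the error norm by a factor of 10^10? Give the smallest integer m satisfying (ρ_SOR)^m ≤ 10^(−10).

½·tridiag(1,0,1) at n=60: λ_k = cos(kπ/61); max |λ| at k=1 ⇒ ρ_J = cos(π/61) ≈ 0.9986741.
√(1−ρ_J²) simplifies to sin(π/61) = 0.0514788.
Young: ω* = 2/(1+√(1−ρ_J²)) = 2/(1+0.0514788) = 2/1.0514788 = 1.9020830.
Hence ρ(B_{ω*}) = 1.9020830 − 1 = 0.9020830.
m ≥ 10·ln10 / (−ln 0.9020830) = 223.446; smallest integer m = 224.

m = 224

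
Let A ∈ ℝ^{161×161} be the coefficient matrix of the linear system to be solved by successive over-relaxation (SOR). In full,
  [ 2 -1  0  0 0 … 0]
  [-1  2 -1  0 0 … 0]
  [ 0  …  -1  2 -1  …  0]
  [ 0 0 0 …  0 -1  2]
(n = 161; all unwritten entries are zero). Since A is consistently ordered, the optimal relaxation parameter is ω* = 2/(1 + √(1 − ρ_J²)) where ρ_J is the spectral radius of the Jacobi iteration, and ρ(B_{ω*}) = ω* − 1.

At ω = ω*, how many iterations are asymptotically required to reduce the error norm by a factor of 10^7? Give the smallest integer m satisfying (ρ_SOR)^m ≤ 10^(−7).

[ρ_J] n=161: ρ(B_J) = cos(π/(n+1)) = cos(π/162) = 0.9998120.
√(1 − cos²(π/162)) = sin(π/162) ≈ 0.0193913.
So ω* = 2/1.0193913 = 1.9619551 (Young).
At ω = 1.9619551 every |λ(B_ω)| = ω−1, so ρ_SOR = 0.9619551.
m ≥ 7·ln10 / (−ln 0.9619551) = 415.549; smallest integer m = 416.

m = 416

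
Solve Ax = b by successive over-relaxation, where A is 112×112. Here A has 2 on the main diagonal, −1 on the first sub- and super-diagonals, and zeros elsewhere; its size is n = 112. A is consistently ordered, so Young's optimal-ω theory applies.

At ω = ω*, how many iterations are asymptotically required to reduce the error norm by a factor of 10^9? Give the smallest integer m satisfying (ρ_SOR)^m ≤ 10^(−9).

m = 373

½·tridiag(1,0,1) at n=112: λ_k = cos(kπ/113); max |λ| at k=1 ⇒ ρ_J = cos(π/113) ≈ 0.9996136.
1 − cos²(π/113) = sin²(π/113) ⇒ √(1−ρ_J²) = sin(π/113) = 0.0277981.
ω* = 2/(1 + 0.0277981) = 2/1.0277981 = 1.9459075.
Hence ρ(B_{ω*}) = 1.9459075 − 1 = 0.9459075.
Need (0.9459075)^m ≤ 10^(−9): m ≥ 9·ln10/|ln 0.9459075| = 20.7233/0.0556105 = 372.651 ⇒ m = 373.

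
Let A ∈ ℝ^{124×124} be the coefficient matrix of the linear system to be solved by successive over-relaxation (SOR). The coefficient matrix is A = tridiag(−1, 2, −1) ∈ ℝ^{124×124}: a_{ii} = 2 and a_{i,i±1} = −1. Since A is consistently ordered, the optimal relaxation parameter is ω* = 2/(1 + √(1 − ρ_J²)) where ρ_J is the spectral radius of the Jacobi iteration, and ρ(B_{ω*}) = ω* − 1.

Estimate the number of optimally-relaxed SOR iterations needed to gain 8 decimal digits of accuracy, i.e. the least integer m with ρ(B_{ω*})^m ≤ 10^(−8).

m = 367

B_J for the 124×124 system has eigenvalues cos(kπ/125); ρ_J = cos(π/125) = 0.9996842.
√(1−ρ_J²) = |sin(π/125)| = 0.0251301
[ω*] 2 ÷ (1 + 0.0251301) = 2 ÷ 1.0251301 = 1.9509719.
ρ(B_{ω*}) = ω*−1 = 0.9509719
ρ_SOR^m ≤ 10^(−8) ⇔ m ≥ 8·ln10/(−ln 0.9509719) = 18.4207/0.0502708 = 366.429; m = ⌈366.429⌉ = 367.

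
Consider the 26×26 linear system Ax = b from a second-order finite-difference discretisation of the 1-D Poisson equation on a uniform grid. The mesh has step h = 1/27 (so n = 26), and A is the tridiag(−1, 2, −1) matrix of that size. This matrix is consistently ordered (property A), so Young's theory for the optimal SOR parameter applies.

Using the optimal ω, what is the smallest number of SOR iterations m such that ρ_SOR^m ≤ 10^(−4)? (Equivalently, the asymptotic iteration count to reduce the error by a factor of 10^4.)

m = 40

[ρ_J] n=26: ρ(B_J) = cos(π/(n+1)) = cos(π/27) = 0.9932384.
√(1−ρ_J²) = |sin(π/27)| = 0.1160929
So ω* = 2/1.1160929 = 1.7919655 (Young).
ρ(B_{ω*}) = ω*−1 = 0.7919655
4·ln10 = 9.21034; −ln(0.7919655) = 0.233237; m = ⌈9.21034/0.233237⌉ = ⌈39.489⌉ = 40.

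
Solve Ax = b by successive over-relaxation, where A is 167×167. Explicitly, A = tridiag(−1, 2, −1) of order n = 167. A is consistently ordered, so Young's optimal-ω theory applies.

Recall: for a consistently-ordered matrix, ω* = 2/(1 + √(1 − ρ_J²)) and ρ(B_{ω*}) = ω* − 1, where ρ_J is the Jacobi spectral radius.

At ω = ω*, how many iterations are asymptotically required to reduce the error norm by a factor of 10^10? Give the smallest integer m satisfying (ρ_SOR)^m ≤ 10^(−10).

spectrum of D⁻¹(L+U) = {cos(kπ/168) : 1≤k≤167}; ρ_J = cos(π/168) = 0.9998252.
root = sin(π/168) = 0.0186989  (since 1−cos² = sin²).
ω* = 2/(1+0.0186989) = 1.9632887
ρ_SOR = ω* − 1 ≈ 0.9632887.
Need (0.9632887)^m ≤ 10^(−10): m ≥ 10·ln10/|ln 0.9632887| = 23.0259/0.0374021 = 615.631 ⇒ m = 616.

m = 616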